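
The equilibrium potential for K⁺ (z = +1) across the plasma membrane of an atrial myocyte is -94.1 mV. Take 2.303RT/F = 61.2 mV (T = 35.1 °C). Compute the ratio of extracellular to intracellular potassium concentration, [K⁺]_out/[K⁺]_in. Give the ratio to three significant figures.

log₁₀([out]/[in]) = E·z/(61.2) = -94.1 × 1 / 61.2 = -1.5376
[out]/[in] = 10^(-1.5376) = 0.029

0.0290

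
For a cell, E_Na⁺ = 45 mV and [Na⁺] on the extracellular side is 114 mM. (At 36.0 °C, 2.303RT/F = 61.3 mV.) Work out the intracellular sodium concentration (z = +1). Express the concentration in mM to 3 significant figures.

Nernst: E = (61.3/1) · log₁₀([out]/[in]), so log₁₀([out]/[in]) = 45.0 × 1 / 61.3 = 0.7341.
[out]/[in] = 10^(0.7341) = 5.421.
[in] = 114 / 5.421 = 21.03 mM.

21.0 mM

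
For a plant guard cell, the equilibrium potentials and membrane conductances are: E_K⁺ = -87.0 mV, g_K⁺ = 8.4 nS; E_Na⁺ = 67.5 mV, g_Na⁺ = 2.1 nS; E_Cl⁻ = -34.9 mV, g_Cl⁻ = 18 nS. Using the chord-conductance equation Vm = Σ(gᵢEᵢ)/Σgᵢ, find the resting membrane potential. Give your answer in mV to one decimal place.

Σ gᵢEᵢ = 8.4·(-87.0) + 2.1·(67.5) + 18·(-34.9) = -1217.25
Σ gᵢ = 8.4 + 2.1 + 18 = 28.5
Vm = -1217.25 / 28.5 = -42.71 mV

-42.7 mV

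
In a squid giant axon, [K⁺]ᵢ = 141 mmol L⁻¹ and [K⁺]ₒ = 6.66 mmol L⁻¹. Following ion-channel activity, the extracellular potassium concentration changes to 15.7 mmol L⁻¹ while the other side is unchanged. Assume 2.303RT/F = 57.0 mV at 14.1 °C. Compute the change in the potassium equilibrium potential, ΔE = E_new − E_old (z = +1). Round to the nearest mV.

21 mV

E_old = (57.0/1)·log₁₀(6.66/141) = -75.57 mV
E_new = (57.0/1)·log₁₀(15.7/141) = -54.34 mV
ΔE = -54.34 − (-75.57) = 21.23 mV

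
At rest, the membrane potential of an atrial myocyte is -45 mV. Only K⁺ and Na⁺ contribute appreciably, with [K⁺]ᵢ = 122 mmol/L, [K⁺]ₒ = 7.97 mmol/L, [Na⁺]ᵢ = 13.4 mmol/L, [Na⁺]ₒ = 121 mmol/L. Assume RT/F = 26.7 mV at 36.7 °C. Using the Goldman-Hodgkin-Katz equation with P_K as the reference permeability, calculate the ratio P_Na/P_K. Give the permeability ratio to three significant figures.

0.124

Let α = P_Na/P_K. GHK: Vm = 26.7·ln[(Kₒ + α·Naₒ)/(Kᵢ + α·Naᵢ)].
e^(Vm/26.7) = e^(-45.0/26.7) = 0.18537
So 0.18537·(Kᵢ + α·Naᵢ) = Kₒ + α·Naₒ → α = (0.18537·122.0 − 7.97) / (121.0 − 0.18537·13.4)
α = (22.62 − 7.97) / (121.0 − 2.484) = 14.65/118.5 = 0.1236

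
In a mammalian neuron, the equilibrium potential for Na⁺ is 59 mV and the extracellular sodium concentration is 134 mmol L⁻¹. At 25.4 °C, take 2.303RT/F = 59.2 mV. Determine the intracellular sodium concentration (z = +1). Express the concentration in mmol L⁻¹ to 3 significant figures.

Nernst: E = (59.2/1) · log₁₀([out]/[in]), so log₁₀([out]/[in]) = 59.0 × 1 / 59.2 = 0.9966.
[out]/[in] = 10^(0.9966) = 9.923.
[in] = 134 / 9.923 = 13.5 mmol L⁻¹.

13.5 mmol L⁻¹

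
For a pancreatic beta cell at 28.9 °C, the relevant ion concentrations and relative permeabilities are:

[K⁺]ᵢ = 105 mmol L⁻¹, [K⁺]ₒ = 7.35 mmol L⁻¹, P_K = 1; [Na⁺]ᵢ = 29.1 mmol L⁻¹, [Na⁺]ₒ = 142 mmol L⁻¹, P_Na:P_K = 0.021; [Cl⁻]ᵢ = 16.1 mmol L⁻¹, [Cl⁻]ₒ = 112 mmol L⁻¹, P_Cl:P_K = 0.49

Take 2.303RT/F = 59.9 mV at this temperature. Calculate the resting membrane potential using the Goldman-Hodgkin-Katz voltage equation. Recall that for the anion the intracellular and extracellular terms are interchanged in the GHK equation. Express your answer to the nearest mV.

-57 mV

Vm = 59.9 · log₁₀[(Σ P·[cation]ₒ + Σ P·[anion]ᵢ) / (Σ P·[cation]ᵢ + Σ P·[anion]ₒ)]
Numerator = 1×7.35 + 0.021×142 + 0.49×16.1 = 18.22
Denominator = 1×105 + 0.021×29.1 + 0.49×112 = 160.5
Vm = 59.9 · log₁₀(0.11353) = 59.9 × (-0.9449) = -56.60 mV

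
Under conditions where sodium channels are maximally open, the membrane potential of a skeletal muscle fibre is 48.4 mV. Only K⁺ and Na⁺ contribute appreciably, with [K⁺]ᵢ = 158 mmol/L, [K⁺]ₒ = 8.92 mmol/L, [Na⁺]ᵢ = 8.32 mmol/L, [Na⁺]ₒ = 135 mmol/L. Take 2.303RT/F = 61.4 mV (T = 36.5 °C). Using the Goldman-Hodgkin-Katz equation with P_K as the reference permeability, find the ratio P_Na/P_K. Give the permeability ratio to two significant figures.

11

Let α = P_Na/P_K. GHK: Vm = 61.4·log₁₀[(Kₒ + α·Naₒ)/(Kᵢ + α·Naᵢ)].
10^(Vm/61.4) = 10^(48.4/61.4) = 6.1415
So 6.1415·(Kᵢ + α·Naᵢ) = Kₒ + α·Naₒ → α = (6.1415·158.0 − 8.92) / (135.0 − 6.1415·8.32)
α = (970.4 − 8.92) / (135.0 − 51.1) = 961.4/83.9 = 11.46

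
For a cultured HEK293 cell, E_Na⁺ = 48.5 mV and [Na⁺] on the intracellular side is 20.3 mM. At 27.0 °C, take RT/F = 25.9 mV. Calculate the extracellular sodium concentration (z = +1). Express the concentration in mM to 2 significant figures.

130 mM

Nernst: E = (25.9/1) · ln([out]/[in]), so ln([out]/[in]) = 48.5 × 1 / 25.9 = 1.8726.
[out]/[in] = e^(1.8726) = 6.505.
[out] = 6.505 × 20.3 = 132.1 mM.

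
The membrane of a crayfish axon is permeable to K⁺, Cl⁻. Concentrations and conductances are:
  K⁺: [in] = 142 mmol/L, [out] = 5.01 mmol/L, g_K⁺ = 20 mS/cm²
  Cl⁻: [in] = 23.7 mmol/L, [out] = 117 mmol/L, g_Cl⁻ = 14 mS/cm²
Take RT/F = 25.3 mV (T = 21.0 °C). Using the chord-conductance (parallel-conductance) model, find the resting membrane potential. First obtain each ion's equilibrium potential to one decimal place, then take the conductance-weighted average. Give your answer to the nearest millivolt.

-66 mV

E_K⁺ = (25.3/1)·ln(5.01/142) = -84.6 mV
E_Cl⁻ = (25.3/-1)·ln(117/23.7) = -40.4 mV
Vm = (Σ gᵢEᵢ)/(Σ gᵢ) = (20·-84.6 + 14·-40.4) / (20 + 14)
= -2257.60 / 34 = -66.40 mV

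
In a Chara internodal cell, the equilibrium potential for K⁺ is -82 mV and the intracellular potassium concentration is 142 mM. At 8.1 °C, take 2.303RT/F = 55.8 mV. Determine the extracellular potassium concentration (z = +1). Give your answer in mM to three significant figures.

4.82 mM

Nernst: E = (55.8/1) · log₁₀([out]/[in]), so log₁₀([out]/[in]) = -82.0 × 1 / 55.8 = -1.4695.
[out]/[in] = 10^(-1.4695) = 0.03392.
[out] = 0.03392 × 142 = 4.817 mM.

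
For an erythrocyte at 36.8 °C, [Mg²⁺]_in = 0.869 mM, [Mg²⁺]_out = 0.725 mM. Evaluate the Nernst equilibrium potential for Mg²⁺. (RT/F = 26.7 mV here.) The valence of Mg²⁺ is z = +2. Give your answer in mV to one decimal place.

-2.4 mV

E = (26.7/z) · ln([Mg²⁺]_out/[Mg²⁺]_in) with z = +2.
= (26.7/2) · ln(0.725/0.869) = 13.35 · ln(0.8343)
= 13.35 · (-0.1812) = -2.42 mV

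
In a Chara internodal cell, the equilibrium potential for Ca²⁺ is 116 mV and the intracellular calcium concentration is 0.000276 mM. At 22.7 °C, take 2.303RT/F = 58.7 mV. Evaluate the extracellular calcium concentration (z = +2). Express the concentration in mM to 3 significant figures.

2.47 mM

Nernst: E = (58.7/2) · log₁₀([out]/[in]), so log₁₀([out]/[in]) = 116.0 × 2 / 58.7 = 3.9523.
[out]/[in] = 10^(3.9523) = 8960.
[out] = 8960 × 0.000276 = 2.473 mM.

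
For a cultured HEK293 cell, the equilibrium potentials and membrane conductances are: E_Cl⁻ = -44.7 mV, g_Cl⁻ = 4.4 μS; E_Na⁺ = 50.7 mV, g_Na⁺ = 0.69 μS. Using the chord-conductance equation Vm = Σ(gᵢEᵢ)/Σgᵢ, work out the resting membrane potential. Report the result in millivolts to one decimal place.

-31.8 mV

Σ gᵢEᵢ = 4.4·(-44.7) + 0.69·(50.7) = -161.70
Σ gᵢ = 4.4 + 0.69 = 5.09
Vm = -161.70 / 5.09 = -31.77 mV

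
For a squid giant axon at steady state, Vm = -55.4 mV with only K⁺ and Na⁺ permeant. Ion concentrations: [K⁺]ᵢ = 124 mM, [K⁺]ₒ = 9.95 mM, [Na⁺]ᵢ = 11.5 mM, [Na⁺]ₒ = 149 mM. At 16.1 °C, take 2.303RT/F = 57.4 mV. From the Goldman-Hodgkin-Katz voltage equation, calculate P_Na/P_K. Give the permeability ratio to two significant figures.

0.024

Let α = P_Na/P_K. GHK: Vm = 57.4·log₁₀[(Kₒ + α·Naₒ)/(Kᵢ + α·Naᵢ)].
10^(Vm/57.4) = 10^(-55.4/57.4) = 0.10835
So 0.10835·(Kᵢ + α·Naᵢ) = Kₒ + α·Naₒ → α = (0.10835·124.0 − 9.95) / (149.0 − 0.10835·11.5)
α = (13.44 − 9.95) / (149.0 − 1.246) = 3.486/147.8 = 0.02359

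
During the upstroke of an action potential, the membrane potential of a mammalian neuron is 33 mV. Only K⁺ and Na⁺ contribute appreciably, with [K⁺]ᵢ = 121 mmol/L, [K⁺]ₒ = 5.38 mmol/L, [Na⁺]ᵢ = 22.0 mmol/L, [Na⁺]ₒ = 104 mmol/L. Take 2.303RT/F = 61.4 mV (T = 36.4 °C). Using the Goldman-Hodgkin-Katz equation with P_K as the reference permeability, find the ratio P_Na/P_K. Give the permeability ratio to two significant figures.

Let α = P_Na/P_K. GHK: Vm = 61.4·log₁₀[(Kₒ + α·Naₒ)/(Kᵢ + α·Naᵢ)].
10^(Vm/61.4) = 10^(33.0/61.4) = 3.4471
So 3.4471·(Kᵢ + α·Naᵢ) = Kₒ + α·Naₒ → α = (3.4471·121.0 − 5.38) / (104.0 − 3.4471·22.0)
α = (417.1 − 5.38) / (104.0 − 75.84) = 411.7/28.16 = 14.62

15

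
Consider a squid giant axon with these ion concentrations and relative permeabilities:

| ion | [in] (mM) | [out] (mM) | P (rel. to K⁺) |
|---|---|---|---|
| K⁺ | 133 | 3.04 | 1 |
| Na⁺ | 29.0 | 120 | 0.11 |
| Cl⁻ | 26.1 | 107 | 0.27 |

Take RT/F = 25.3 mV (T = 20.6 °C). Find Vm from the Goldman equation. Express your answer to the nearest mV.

Vm = 25.3 · ln[(Σ P·[cation]ₒ + Σ P·[anion]ᵢ) / (Σ P·[cation]ᵢ + Σ P·[anion]ₒ)]
Numerator = 1×3.04 + 0.11×120 + 0.27×26.1 = 23.29
Denominator = 1×133 + 0.11×29.0 + 0.27×107 = 165.1
Vm = 25.3 · ln(0.14106) = 25.3 × (-1.9585) = -49.55 mV

-50 mV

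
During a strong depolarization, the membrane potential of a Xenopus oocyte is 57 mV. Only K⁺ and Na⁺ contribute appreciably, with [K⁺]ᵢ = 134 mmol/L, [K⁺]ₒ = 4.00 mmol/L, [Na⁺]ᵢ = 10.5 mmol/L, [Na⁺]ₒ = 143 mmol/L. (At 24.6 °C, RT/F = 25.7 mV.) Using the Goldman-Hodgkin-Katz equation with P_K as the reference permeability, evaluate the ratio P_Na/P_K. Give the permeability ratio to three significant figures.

Let α = P_Na/P_K. GHK: Vm = 25.7·ln[(Kₒ + α·Naₒ)/(Kᵢ + α·Naᵢ)].
e^(Vm/25.7) = e^(57.0/25.7) = 9.188
So 9.188·(Kᵢ + α·Naᵢ) = Kₒ + α·Naₒ → α = (9.188·134.0 − 4.0) / (143.0 − 9.188·10.5)
α = (1231 − 4.0) / (143.0 − 96.47) = 1227/46.53 = 26.38

26.4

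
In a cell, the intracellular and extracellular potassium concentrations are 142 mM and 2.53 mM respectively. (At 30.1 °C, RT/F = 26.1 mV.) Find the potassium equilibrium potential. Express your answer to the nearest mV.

-105 mV

E = (26.1/z) · ln([K⁺]_out/[K⁺]_in) with z = +1.
= (26.1/1) · ln(2.53/142) = 26.10 · ln(0.01782)
= 26.10 · (-4.0276) = -105.12 mV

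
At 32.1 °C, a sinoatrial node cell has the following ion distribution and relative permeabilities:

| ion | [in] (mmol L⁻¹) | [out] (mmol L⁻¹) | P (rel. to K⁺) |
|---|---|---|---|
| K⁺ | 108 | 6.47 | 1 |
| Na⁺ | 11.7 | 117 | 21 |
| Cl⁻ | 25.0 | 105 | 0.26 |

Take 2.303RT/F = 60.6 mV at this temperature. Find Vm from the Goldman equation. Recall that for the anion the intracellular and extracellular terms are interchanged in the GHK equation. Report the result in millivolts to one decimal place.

49.2 mV

Vm = 60.6 · log₁₀[(Σ P·[cation]ₒ + Σ P·[anion]ᵢ) / (Σ P·[cation]ᵢ + Σ P·[anion]ₒ)]
Numerator = 1×6.47 + 21×117 + 0.26×25.0 = 2470
Denominator = 1×108 + 21×11.7 + 0.26×105 = 381
Vm = 60.6 · log₁₀(6.4829) = 60.6 × (0.8118) = 49.19 mV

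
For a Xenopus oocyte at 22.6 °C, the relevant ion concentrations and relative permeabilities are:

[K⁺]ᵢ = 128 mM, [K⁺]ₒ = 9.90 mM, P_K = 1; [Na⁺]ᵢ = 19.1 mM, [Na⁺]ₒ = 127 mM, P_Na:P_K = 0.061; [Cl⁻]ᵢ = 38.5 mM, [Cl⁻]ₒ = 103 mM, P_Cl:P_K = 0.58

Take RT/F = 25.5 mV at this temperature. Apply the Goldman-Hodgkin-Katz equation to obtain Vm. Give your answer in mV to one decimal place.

Vm = 25.5 · ln[(Σ P·[cation]ₒ + Σ P·[anion]ᵢ) / (Σ P·[cation]ᵢ + Σ P·[anion]ₒ)]
Numerator = 1×9.90 + 0.061×127 + 0.58×38.5 = 39.98
Denominator = 1×128 + 0.061×19.1 + 0.58×103 = 188.9
Vm = 25.5 · ln(0.21162) = 25.5 × (-1.5529) = -39.60 mV

-39.6 mV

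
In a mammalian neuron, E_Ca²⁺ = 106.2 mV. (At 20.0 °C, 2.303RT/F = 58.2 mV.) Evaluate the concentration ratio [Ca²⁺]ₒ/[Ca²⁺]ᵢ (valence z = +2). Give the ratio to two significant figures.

log₁₀([out]/[in]) = E·z/(58.2) = 106.2 × 2 / 58.2 = 3.6495
[out]/[in] = 10^(3.6495) = 4462

4500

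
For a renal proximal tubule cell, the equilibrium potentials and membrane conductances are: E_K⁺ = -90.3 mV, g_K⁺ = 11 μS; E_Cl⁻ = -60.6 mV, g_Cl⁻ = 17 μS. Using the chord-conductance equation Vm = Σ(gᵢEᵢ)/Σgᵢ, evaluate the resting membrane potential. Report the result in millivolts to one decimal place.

-72.3 mV

Σ gᵢEᵢ = 11·(-90.3) + 17·(-60.6) = -2023.50
Σ gᵢ = 11 + 17 = 28
Vm = -2023.50 / 28 = -72.27 mV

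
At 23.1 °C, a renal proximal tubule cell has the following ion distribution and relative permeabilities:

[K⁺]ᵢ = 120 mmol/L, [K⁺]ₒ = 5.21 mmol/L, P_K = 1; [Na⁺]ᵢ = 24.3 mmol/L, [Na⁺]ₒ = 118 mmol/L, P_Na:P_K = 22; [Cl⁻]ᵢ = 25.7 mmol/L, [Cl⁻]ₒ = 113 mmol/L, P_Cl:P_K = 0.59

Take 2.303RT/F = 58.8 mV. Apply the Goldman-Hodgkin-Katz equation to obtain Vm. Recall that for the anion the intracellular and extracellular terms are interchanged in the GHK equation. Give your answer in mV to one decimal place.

Vm = 58.8 · log₁₀[(Σ P·[cation]ₒ + Σ P·[anion]ᵢ) / (Σ P·[cation]ᵢ + Σ P·[anion]ₒ)]
Numerator = 1×5.21 + 22×118 + 0.59×25.7 = 2616
Denominator = 1×120 + 22×24.3 + 0.59×113 = 721.3
Vm = 58.8 · log₁₀(3.6275) = 58.8 × (0.5596) = 32.90 mV

32.9 mV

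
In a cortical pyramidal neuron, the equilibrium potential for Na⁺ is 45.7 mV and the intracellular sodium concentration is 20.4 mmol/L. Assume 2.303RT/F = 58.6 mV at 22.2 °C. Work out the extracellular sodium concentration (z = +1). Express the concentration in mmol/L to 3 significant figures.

Nernst: E = (58.6/1) · log₁₀([out]/[in]), so log₁₀([out]/[in]) = 45.7 × 1 / 58.6 = 0.7799.
[out]/[in] = 10^(0.7799) = 6.024.
[out] = 6.024 × 20.4 = 122.9 mmol/L.

123 mmol/L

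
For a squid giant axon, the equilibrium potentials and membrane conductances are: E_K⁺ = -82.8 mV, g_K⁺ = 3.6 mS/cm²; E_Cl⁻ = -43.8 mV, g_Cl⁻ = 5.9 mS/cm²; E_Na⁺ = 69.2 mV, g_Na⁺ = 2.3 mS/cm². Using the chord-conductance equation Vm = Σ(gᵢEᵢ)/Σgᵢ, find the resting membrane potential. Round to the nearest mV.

Σ gᵢEᵢ = 3.6·(-82.8) + 5.9·(-43.8) + 2.3·(69.2) = -397.34
Σ gᵢ = 3.6 + 5.9 + 2.3 = 11.8
Vm = -397.34 / 11.8 = -33.67 mV

-34 mV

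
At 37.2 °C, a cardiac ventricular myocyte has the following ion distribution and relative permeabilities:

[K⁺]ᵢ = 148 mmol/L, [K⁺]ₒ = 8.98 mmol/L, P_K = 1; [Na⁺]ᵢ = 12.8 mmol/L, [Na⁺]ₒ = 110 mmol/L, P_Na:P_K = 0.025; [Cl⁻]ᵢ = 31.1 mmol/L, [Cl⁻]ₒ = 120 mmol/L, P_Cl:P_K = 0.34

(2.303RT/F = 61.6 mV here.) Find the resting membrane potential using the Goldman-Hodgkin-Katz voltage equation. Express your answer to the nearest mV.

-57 mV

Vm = 61.6 · log₁₀[(Σ P·[cation]ₒ + Σ P·[anion]ᵢ) / (Σ P·[cation]ᵢ + Σ P·[anion]ₒ)]
Numerator = 1×8.98 + 0.025×110 + 0.34×31.1 = 22.3
Denominator = 1×148 + 0.025×12.8 + 0.34×120 = 189.1
Vm = 61.6 · log₁₀(0.11794) = 61.6 × (-0.9284) = -57.19 mV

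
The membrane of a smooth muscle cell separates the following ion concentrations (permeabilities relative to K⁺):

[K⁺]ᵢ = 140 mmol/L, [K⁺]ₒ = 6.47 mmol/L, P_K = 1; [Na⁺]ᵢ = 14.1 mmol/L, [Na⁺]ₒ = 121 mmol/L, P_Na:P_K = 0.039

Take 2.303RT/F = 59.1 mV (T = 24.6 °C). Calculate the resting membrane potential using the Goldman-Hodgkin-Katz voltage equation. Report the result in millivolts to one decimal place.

-65.0 mV

Vm = 59.1 · log₁₀[(Σ P·[cation]ₒ + Σ P·[anion]ᵢ) / (Σ P·[cation]ᵢ + Σ P·[anion]ₒ)]
Numerator = 1×6.47 + 0.039×121 = 11.19
Denominator = 1×140 + 0.039×14.1 = 140.5
Vm = 59.1 · log₁₀(0.079609) = 59.1 × (-1.0990) = -64.95 mV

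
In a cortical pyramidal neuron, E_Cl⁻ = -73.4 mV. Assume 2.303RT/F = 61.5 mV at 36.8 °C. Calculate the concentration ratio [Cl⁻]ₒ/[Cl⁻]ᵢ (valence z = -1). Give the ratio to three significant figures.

log₁₀([out]/[in]) = E·z/(61.5) = -73.4 × -1 / 61.5 = 1.1935
[out]/[in] = 10^(1.1935) = 15.61

15.6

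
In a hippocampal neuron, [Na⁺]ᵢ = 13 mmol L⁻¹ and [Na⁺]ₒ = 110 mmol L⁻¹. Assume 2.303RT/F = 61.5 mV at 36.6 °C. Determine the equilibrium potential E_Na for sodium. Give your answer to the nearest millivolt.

57 mV

E = (61.5/z) · log₁₀([Na⁺]_out/[Na⁺]_in) with z = +1.
= (61.5/1) · log₁₀(110/13) = 61.50 · log₁₀(8.462)
= 61.50 · (0.9274) = 57.04 mV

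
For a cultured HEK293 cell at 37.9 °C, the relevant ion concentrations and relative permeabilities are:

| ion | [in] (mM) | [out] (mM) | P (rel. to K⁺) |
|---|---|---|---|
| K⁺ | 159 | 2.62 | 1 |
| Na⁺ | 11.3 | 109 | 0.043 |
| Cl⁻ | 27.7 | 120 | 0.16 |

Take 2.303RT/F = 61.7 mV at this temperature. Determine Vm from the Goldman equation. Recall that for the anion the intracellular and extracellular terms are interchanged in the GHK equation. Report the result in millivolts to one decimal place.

Vm = 61.7 · log₁₀[(Σ P·[cation]ₒ + Σ P·[anion]ᵢ) / (Σ P·[cation]ᵢ + Σ P·[anion]ₒ)]
Numerator = 1×2.62 + 0.043×109 + 0.16×27.7 = 11.74
Denominator = 1×159 + 0.043×11.3 + 0.16×120 = 178.7
Vm = 61.7 · log₁₀(0.065696) = 61.7 × (-1.1825) = -72.96 mV

-73.0 mV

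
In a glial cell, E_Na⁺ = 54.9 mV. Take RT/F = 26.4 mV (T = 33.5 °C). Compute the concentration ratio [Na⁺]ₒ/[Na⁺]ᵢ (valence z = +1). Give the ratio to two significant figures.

ln([out]/[in]) = E·z/(26.4) = 54.9 × 1 / 26.4 = 2.0795
[out]/[in] = e^(2.0795) = 8.001

8.0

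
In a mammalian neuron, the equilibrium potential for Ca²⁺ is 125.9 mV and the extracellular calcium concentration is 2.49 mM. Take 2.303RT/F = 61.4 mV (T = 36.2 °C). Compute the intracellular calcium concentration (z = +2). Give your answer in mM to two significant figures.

Nernst: E = (61.4/2) · log₁₀([out]/[in]), so log₁₀([out]/[in]) = 125.9 × 2 / 61.4 = 4.1010.
[out]/[in] = 10^(4.1010) = 1.262e+04.
[in] = 2.49 / 1.262e+04 = 0.0001973 mM.

0.00020 mM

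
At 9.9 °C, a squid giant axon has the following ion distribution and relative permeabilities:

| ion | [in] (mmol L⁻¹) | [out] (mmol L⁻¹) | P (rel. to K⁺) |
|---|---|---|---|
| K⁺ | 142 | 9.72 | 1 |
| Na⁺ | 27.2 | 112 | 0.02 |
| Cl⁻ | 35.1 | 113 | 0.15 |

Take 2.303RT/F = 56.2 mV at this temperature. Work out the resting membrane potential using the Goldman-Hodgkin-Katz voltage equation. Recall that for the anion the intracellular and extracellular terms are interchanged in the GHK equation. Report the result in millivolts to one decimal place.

Vm = 56.2 · log₁₀[(Σ P·[cation]ₒ + Σ P·[anion]ᵢ) / (Σ P·[cation]ᵢ + Σ P·[anion]ₒ)]
Numerator = 1×9.72 + 0.02×112 + 0.15×35.1 = 17.23
Denominator = 1×142 + 0.02×27.2 + 0.15×113 = 159.5
Vm = 56.2 · log₁₀(0.108) = 56.2 × (-0.9666) = -54.32 mV

-54.3 mV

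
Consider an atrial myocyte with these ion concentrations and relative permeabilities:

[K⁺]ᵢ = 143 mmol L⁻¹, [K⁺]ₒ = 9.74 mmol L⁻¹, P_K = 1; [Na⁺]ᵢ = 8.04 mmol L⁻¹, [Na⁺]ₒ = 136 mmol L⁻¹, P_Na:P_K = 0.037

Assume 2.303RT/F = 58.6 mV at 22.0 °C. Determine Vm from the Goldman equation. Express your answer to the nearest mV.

Vm = 58.6 · log₁₀[(Σ P·[cation]ₒ + Σ P·[anion]ᵢ) / (Σ P·[cation]ᵢ + Σ P·[anion]ₒ)]
Numerator = 1×9.74 + 0.037×136 = 14.77
Denominator = 1×143 + 0.037×8.04 = 143.3
Vm = 58.6 · log₁₀(0.10309) = 58.6 × (-0.9868) = -57.83 mV

-58 mV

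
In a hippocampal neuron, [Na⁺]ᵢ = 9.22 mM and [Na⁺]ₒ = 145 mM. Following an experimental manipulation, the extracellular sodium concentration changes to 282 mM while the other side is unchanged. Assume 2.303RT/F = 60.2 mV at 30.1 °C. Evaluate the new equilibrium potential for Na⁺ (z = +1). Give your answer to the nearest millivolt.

After the shift: [Na⁺]_out = 282, [Na⁺]_in = 9.22 mM.
E_new = (60.2/1)·log₁₀(282/9.22) = 60.20 · (1.4855) = 89.43 mV

89 mV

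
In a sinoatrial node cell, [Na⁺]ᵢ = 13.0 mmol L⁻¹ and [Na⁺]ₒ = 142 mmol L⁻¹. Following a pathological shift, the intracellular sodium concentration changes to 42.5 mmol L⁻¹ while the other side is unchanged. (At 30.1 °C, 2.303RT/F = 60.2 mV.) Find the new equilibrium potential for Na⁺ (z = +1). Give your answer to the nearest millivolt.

After the shift: [Na⁺]_out = 142, [Na⁺]_in = 42.5 mmol L⁻¹.
E_new = (60.2/1)·log₁₀(142/42.5) = 60.20 · (0.5239) = 31.54 mV

32 mV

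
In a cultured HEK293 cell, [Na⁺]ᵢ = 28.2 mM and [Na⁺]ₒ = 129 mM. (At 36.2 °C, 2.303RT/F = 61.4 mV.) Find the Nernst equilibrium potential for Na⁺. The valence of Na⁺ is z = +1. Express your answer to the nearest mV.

E = (61.4/z) · log₁₀([Na⁺]_out/[Na⁺]_in) with z = +1.
= (61.4/1) · log₁₀(129/28.2) = 61.40 · log₁₀(4.574)
= 61.40 · (0.6603) = 40.54 mV

41 mV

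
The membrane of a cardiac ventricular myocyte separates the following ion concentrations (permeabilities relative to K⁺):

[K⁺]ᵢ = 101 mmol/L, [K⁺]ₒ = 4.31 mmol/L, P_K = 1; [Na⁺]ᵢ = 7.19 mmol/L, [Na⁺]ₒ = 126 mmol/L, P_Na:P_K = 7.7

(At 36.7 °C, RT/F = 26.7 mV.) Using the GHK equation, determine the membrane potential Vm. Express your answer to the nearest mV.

Vm = 26.7 · ln[(Σ P·[cation]ₒ + Σ P·[anion]ᵢ) / (Σ P·[cation]ᵢ + Σ P·[anion]ₒ)]
Numerator = 1×4.31 + 7.7×126 = 974.5
Denominator = 1×101 + 7.7×7.19 = 156.4
Vm = 26.7 · ln(6.2324) = 26.7 × (1.8298) = 48.85 mV

49 mV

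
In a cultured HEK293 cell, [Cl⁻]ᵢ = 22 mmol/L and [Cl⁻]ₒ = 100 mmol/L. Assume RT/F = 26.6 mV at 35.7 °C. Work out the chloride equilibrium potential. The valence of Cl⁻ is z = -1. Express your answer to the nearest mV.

-40 mV

E = (26.6/z) · ln([Cl⁻]_out/[Cl⁻]_in) with z = -1.
For an anion, dividing by z = -1 reverses the sign.
= (26.6/-1) · ln(100/22) = -26.60 · ln(4.545)
= -26.60 · (1.5141) = -40.28 mV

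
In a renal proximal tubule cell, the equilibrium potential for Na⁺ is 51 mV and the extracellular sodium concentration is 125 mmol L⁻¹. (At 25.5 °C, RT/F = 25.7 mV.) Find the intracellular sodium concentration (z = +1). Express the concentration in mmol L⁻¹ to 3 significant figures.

17.2 mmol L⁻¹

Nernst: E = (25.7/1) · ln([out]/[in]), so ln([out]/[in]) = 51.0 × 1 / 25.7 = 1.9844.
[out]/[in] = e^(1.9844) = 7.275.
[in] = 125 / 7.275 = 17.18 mmol L⁻¹.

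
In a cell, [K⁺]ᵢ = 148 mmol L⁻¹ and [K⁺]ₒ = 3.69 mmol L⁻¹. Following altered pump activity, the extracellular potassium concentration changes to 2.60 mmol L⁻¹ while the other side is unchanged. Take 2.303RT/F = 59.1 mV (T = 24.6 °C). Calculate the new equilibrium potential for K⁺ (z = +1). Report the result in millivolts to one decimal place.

After the shift: [K⁺]_out = 2.60, [K⁺]_in = 148 mmol L⁻¹.
E_new = (59.1/1)·log₁₀(2.60/148) = 59.10 · (-1.7553) = -103.74 mV

-103.7 mV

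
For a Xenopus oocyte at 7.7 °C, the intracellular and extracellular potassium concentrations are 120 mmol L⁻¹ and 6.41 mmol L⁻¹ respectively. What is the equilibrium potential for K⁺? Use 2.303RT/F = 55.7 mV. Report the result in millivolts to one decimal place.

-70.9 mV

E = (55.7/z) · log₁₀([K⁺]_out/[K⁺]_in) with z = +1.
= (55.7/1) · log₁₀(6.41/120) = 55.70 · log₁₀(0.05342)
= 55.70 · (-1.2723) = -70.87 mV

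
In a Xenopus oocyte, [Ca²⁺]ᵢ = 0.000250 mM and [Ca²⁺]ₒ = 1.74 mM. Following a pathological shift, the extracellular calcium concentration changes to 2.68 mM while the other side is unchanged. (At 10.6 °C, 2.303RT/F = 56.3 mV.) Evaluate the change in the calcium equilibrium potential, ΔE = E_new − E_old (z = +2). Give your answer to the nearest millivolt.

E_old = (56.3/2)·log₁₀(1.74/0.000250) = 108.17 mV
E_new = (56.3/2)·log₁₀(2.68/0.000250) = 113.45 mV
ΔE = 113.45 − (108.17) = 5.28 mV

5 mV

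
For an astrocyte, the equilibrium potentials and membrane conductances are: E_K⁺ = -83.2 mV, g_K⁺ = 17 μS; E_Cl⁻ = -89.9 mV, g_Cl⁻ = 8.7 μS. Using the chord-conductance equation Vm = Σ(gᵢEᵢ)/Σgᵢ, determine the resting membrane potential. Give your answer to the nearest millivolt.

Σ gᵢEᵢ = 17·(-83.2) + 8.7·(-89.9) = -2196.53
Σ gᵢ = 17 + 8.7 = 25.7
Vm = -2196.53 / 25.7 = -85.47 mV

-85 mV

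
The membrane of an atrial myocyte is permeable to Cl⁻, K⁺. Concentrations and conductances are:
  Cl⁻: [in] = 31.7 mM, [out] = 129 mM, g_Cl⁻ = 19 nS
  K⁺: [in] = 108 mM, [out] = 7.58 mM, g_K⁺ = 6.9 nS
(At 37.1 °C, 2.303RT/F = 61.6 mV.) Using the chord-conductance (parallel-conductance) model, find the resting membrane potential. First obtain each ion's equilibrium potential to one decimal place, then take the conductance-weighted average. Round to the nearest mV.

E_Cl⁻ = (61.6/-1)·log₁₀(129/31.7) = -37.5 mV
E_K⁺ = (61.6/1)·log₁₀(7.58/108) = -71.1 mV
Vm = (Σ gᵢEᵢ)/(Σ gᵢ) = (19·-37.5 + 6.9·-71.1) / (19 + 6.9)
= -1203.09 / 25.9 = -46.45 mV

-46 mV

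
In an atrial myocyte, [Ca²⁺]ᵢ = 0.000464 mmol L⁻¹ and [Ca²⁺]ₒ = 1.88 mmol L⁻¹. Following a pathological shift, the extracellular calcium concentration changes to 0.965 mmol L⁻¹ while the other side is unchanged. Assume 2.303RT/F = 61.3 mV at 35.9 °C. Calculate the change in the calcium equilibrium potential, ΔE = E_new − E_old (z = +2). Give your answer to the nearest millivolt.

E_old = (61.3/2)·log₁₀(1.88/0.000464) = 110.57 mV
E_new = (61.3/2)·log₁₀(0.965/0.000464) = 101.70 mV
ΔE = 101.70 − (110.57) = -8.88 mV

-9 mV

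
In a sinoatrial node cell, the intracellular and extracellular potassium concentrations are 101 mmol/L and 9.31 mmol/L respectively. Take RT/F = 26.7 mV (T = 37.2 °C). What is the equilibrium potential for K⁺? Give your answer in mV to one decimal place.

E = (26.7/z) · ln([K⁺]_out/[K⁺]_in) with z = +1.
= (26.7/1) · ln(9.31/101) = 26.70 · ln(0.09218)
= 26.70 · (-2.3840) = -63.65 mV

-63.7 mV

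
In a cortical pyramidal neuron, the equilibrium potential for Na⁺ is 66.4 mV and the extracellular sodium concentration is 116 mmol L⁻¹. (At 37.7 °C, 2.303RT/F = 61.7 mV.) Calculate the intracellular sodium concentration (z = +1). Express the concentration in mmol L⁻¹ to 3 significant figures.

9.73 mmol L⁻¹

Nernst: E = (61.7/1) · log₁₀([out]/[in]), so log₁₀([out]/[in]) = 66.4 × 1 / 61.7 = 1.0762.
[out]/[in] = 10^(1.0762) = 11.92.
[in] = 116 / 11.92 = 9.734 mmol L⁻¹.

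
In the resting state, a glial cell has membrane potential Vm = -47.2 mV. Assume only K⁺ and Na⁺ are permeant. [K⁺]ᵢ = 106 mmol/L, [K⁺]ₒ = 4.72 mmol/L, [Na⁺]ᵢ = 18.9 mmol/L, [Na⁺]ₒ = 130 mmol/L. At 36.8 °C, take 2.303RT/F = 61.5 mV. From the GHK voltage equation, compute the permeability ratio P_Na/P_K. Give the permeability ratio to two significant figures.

0.11

Let α = P_Na/P_K. GHK: Vm = 61.5·log₁₀[(Kₒ + α·Naₒ)/(Kᵢ + α·Naᵢ)].
10^(Vm/61.5) = 10^(-47.2/61.5) = 0.17081
So 0.17081·(Kᵢ + α·Naᵢ) = Kₒ + α·Naₒ → α = (0.17081·106.0 − 4.72) / (130.0 − 0.17081·18.9)
α = (18.11 − 4.72) / (130.0 − 3.228) = 13.39/126.8 = 0.1056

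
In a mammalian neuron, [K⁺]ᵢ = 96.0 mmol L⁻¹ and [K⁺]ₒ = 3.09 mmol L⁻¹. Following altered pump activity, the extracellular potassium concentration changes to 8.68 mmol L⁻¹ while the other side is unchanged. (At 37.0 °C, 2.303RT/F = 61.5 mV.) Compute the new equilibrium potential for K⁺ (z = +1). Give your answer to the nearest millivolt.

-64 mV

After the shift: [K⁺]_out = 8.68, [K⁺]_in = 96.0 mmol L⁻¹.
E_new = (61.5/1)·log₁₀(8.68/96.0) = 61.50 · (-1.0438) = -64.19 mV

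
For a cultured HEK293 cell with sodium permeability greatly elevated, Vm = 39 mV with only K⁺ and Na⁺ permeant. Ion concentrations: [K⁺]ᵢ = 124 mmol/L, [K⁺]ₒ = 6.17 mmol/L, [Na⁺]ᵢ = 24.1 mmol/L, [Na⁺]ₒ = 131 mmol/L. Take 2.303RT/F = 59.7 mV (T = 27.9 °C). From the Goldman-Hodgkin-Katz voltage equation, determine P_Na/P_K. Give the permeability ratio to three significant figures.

Let α = P_Na/P_K. GHK: Vm = 59.7·log₁₀[(Kₒ + α·Naₒ)/(Kᵢ + α·Naᵢ)].
10^(Vm/59.7) = 10^(39.0/59.7) = 4.5006
So 4.5006·(Kᵢ + α·Naᵢ) = Kₒ + α·Naₒ → α = (4.5006·124.0 − 6.17) / (131.0 − 4.5006·24.1)
α = (558.1 − 6.17) / (131.0 − 108.5) = 551.9/22.54 = 24.49

24.5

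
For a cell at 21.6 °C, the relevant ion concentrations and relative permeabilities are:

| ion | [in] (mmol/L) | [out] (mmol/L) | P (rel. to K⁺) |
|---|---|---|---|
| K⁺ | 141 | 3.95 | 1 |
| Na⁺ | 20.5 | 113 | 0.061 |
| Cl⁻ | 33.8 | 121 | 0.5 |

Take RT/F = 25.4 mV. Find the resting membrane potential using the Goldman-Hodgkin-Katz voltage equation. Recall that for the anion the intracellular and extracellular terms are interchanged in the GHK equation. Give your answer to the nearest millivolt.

-51 mV

Vm = 25.4 · ln[(Σ P·[cation]ₒ + Σ P·[anion]ᵢ) / (Σ P·[cation]ᵢ + Σ P·[anion]ₒ)]
Numerator = 1×3.95 + 0.061×113 + 0.5×33.8 = 27.74
Denominator = 1×141 + 0.061×20.5 + 0.5×121 = 202.8
Vm = 25.4 · ln(0.13683) = 25.4 × (-1.9890) = -50.52 mV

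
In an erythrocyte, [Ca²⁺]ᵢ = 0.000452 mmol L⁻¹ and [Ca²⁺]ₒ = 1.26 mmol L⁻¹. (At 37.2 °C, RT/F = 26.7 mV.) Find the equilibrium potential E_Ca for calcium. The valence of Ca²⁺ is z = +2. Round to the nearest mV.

106 mV

E = (26.7/z) · ln([Ca²⁺]_out/[Ca²⁺]_in) with z = +2.
= (26.7/2) · ln(1.26/0.000452) = 13.35 · ln(2788)
= 13.35 · (7.9329) = 105.90 mV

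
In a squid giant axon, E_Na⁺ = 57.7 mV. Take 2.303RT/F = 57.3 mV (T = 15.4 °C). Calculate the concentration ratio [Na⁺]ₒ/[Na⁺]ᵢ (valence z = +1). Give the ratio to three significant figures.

10.2

log₁₀([out]/[in]) = E·z/(57.3) = 57.7 × 1 / 57.3 = 1.0070
[out]/[in] = 10^(1.0070) = 10.16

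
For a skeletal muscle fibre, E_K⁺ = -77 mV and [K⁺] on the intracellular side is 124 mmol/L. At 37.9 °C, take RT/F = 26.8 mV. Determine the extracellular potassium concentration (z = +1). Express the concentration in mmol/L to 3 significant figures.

7.01 mmol/L

Nernst: E = (26.8/1) · ln([out]/[in]), so ln([out]/[in]) = -77.0 × 1 / 26.8 = -2.8731.
[out]/[in] = e^(-2.8731) = 0.05652.
[out] = 0.05652 × 124 = 7.009 mmol/L.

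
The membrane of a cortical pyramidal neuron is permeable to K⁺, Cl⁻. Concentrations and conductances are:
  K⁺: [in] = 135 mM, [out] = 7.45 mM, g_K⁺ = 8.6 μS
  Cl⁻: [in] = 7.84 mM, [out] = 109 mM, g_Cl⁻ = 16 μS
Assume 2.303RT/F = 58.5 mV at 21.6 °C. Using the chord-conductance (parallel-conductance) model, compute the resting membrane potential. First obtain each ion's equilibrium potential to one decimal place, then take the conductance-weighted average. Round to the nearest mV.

E_K⁺ = (58.5/1)·log₁₀(7.45/135) = -73.6 mV
E_Cl⁻ = (58.5/-1)·log₁₀(109/7.84) = -66.9 mV
Vm = (Σ gᵢEᵢ)/(Σ gᵢ) = (8.6·-73.6 + 16·-66.9) / (8.6 + 16)
= -1703.36 / 24.6 = -69.24 mV

-69 mV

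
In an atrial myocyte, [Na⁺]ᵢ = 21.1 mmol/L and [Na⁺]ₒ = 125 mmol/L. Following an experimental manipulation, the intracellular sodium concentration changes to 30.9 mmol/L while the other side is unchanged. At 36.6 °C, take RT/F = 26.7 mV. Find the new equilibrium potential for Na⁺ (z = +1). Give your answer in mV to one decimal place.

37.3 mV

After the shift: [Na⁺]_out = 125, [Na⁺]_in = 30.9 mmol/L.
E_new = (26.7/1)·ln(125/30.9) = 26.70 · (1.3976) = 37.31 mV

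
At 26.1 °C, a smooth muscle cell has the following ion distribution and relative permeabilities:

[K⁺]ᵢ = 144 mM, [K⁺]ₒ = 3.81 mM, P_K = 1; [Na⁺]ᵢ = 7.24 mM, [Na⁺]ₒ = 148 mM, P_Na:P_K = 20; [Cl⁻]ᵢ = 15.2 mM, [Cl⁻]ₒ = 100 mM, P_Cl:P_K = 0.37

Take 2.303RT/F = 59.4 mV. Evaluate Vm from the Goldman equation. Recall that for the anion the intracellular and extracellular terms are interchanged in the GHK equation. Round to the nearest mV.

Vm = 59.4 · log₁₀[(Σ P·[cation]ₒ + Σ P·[anion]ᵢ) / (Σ P·[cation]ᵢ + Σ P·[anion]ₒ)]
Numerator = 1×3.81 + 20×148 + 0.37×15.2 = 2969
Denominator = 1×144 + 20×7.24 + 0.37×100 = 325.8
Vm = 59.4 · log₁₀(9.1143) = 59.4 × (0.9597) = 57.01 mV

57 mV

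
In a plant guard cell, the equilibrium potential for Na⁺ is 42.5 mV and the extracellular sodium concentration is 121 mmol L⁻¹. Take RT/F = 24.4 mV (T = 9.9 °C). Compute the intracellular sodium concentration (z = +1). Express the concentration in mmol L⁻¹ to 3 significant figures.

Nernst: E = (24.4/1) · ln([out]/[in]), so ln([out]/[in]) = 42.5 × 1 / 24.4 = 1.7418.
[out]/[in] = e^(1.7418) = 5.708.
[in] = 121 / 5.708 = 21.2 mmol L⁻¹.

21.2 mmol L⁻¹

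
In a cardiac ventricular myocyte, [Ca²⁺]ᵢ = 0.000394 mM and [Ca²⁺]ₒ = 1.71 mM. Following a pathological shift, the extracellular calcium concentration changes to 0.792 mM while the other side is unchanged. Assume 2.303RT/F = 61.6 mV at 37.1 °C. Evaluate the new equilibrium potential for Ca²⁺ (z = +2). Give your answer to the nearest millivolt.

After the shift: [Ca²⁺]_out = 0.792, [Ca²⁺]_in = 0.000394 mM.
E_new = (61.6/2)·log₁₀(0.792/0.000394) = 30.80 · (3.3032) = 101.74 mV

102 mV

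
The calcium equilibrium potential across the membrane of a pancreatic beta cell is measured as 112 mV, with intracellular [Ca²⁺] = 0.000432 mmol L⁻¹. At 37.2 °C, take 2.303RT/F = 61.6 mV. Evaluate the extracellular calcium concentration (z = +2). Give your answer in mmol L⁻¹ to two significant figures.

Nernst: E = (61.6/2) · log₁₀([out]/[in]), so log₁₀([out]/[in]) = 112.0 × 2 / 61.6 = 3.6364.
[out]/[in] = 10^(3.6364) = 4329.
[out] = 4329 × 0.000432 = 1.87 mmol L⁻¹.

1.9 mmol L⁻¹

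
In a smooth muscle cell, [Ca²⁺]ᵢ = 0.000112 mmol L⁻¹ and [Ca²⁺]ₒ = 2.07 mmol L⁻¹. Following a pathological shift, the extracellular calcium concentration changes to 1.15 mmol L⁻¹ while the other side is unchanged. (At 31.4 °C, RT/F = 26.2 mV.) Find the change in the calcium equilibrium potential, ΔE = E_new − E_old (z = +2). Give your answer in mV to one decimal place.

-7.7 mV

E_old = (26.2/2)·ln(2.07/0.000112) = 128.70 mV
E_new = (26.2/2)·ln(1.15/0.000112) = 121.00 mV
ΔE = 121.00 − (128.70) = -7.70 mV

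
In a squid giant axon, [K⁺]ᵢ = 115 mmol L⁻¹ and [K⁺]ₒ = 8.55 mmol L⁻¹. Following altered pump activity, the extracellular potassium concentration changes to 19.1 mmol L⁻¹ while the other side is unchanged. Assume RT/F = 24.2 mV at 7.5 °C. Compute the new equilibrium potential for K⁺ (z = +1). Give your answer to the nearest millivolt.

After the shift: [K⁺]_out = 19.1, [K⁺]_in = 115 mmol L⁻¹.
E_new = (24.2/1)·ln(19.1/115) = 24.20 · (-1.7952) = -43.44 mV

-43 mV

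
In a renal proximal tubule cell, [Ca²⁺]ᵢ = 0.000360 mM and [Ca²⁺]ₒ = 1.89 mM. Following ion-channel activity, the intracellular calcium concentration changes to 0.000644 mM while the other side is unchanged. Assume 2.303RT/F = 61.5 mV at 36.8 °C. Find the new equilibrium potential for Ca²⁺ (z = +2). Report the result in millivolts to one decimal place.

106.6 mV

After the shift: [Ca²⁺]_out = 1.89, [Ca²⁺]_in = 0.000644 mM.
E_new = (61.5/2)·log₁₀(1.89/0.000644) = 30.75 · (3.4676) = 106.63 mV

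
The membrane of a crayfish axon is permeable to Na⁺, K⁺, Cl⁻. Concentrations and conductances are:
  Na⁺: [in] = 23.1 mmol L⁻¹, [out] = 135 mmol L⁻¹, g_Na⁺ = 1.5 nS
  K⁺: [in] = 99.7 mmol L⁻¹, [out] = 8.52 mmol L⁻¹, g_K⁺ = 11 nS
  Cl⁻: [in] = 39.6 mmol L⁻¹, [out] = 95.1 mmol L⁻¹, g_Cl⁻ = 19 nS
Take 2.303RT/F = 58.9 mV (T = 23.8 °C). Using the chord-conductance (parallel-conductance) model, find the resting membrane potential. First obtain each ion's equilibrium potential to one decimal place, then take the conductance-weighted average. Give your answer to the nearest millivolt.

-33 mV

E_Na⁺ = (58.9/1)·log₁₀(135/23.1) = 45.2 mV
E_K⁺ = (58.9/1)·log₁₀(8.52/99.7) = -62.9 mV
E_Cl⁻ = (58.9/-1)·log₁₀(95.1/39.6) = -22.4 mV
Vm = (Σ gᵢEᵢ)/(Σ gᵢ) = (1.5·45.2 + 11·-62.9 + 19·-22.4) / (1.5 + 11 + 19)
= -1049.70 / 31.5 = -33.32 mV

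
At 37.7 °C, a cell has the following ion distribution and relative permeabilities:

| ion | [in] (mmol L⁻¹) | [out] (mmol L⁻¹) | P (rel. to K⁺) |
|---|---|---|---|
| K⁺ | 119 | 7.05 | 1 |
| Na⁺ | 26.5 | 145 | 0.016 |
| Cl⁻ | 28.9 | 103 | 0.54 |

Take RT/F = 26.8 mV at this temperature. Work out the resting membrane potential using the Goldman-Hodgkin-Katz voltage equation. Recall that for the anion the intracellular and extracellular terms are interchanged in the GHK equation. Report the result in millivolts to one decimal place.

-52.2 mV

Vm = 26.8 · ln[(Σ P·[cation]ₒ + Σ P·[anion]ᵢ) / (Σ P·[cation]ᵢ + Σ P·[anion]ₒ)]
Numerator = 1×7.05 + 0.016×145 + 0.54×28.9 = 24.98
Denominator = 1×119 + 0.016×26.5 + 0.54×103 = 175
Vm = 26.8 · ln(0.14268) = 26.8 × (-1.9471) = -52.18 mV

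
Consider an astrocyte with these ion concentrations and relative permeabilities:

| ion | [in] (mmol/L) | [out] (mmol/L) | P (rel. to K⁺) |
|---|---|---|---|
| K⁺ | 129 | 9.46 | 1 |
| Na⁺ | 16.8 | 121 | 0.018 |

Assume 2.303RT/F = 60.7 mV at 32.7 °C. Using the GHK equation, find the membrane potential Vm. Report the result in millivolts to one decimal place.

Vm = 60.7 · log₁₀[(Σ P·[cation]ₒ + Σ P·[anion]ᵢ) / (Σ P·[cation]ᵢ + Σ P·[anion]ₒ)]
Numerator = 1×9.46 + 0.018×121 = 11.64
Denominator = 1×129 + 0.018×16.8 = 129.3
Vm = 60.7 · log₁₀(0.090006) = 60.7 × (-1.0457) = -63.48 mV

-63.5 mV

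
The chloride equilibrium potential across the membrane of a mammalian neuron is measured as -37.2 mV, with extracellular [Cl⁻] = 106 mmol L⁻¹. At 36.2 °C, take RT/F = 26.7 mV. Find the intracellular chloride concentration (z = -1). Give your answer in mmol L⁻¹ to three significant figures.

Nernst: E = (26.7/-1) · ln([out]/[in]), so ln([out]/[in]) = -37.2 × -1 / 26.7 = 1.3933.
[out]/[in] = e^(1.3933) = 4.028.
[in] = 106 / 4.028 = 26.32 mmol L⁻¹.

26.3 mmol L⁻¹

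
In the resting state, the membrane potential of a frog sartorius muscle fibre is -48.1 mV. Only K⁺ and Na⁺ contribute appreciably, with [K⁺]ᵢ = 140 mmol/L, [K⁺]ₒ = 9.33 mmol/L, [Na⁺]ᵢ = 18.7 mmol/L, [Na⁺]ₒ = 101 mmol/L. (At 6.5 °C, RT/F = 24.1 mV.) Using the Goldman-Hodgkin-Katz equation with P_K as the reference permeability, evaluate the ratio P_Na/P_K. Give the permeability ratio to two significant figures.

Let α = P_Na/P_K. GHK: Vm = 24.1·ln[(Kₒ + α·Naₒ)/(Kᵢ + α·Naᵢ)].
e^(Vm/24.1) = e^(-48.1/24.1) = 0.1359
So 0.1359·(Kᵢ + α·Naᵢ) = Kₒ + α·Naₒ → α = (0.1359·140.0 − 9.33) / (101.0 − 0.1359·18.7)
α = (19.03 − 9.33) / (101.0 − 2.541) = 9.696/98.46 = 0.09847

0.098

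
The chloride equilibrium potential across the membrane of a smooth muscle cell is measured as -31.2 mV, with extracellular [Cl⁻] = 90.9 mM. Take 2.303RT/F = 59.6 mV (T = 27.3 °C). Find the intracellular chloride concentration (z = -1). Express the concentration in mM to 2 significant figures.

27 mM

Nernst: E = (59.6/-1) · log₁₀([out]/[in]), so log₁₀([out]/[in]) = -31.2 × -1 / 59.6 = 0.5235.
[out]/[in] = 10^(0.5235) = 3.338.
[in] = 90.9 / 3.338 = 27.23 mM.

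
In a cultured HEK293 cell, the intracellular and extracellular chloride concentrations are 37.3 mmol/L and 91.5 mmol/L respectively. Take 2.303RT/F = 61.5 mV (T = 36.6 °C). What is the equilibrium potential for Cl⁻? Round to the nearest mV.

-24 mV

E = (61.5/z) · log₁₀([Cl⁻]_out/[Cl⁻]_in) with z = -1.
For an anion, dividing by z = -1 reverses the sign.
= (61.5/-1) · log₁₀(91.5/37.3) = -61.50 · log₁₀(2.453)
= -61.50 · (0.3897) = -23.97 mV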